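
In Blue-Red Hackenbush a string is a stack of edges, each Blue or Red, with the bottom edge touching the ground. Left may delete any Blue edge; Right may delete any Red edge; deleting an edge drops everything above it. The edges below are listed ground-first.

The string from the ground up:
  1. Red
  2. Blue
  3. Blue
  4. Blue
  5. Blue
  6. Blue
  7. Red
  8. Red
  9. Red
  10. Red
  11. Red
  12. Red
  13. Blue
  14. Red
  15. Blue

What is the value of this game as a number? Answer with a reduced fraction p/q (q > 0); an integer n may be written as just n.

g(R) = {  | 0 } → -1
g(RB) = { -1 | 0 } → -1/2
g(RBB) = { -1; -1/2 | 0 } → -1/4
g(RBBB) = { -1; -1/2; -1/4 | 0 } → -1/8
g(RBBBB) = { -1; -1/2; -1/4; -1/8 | 0 } → -1/16
g(RBBBBB) = { -1; -1/2; -1/4; -1/8; -1/16 | 0 } → -1/32
g(RBBBBBR) = { -1; -1/2; -1/4; -1/8; -1/16 | -1/32; 0 } → -3/64
g(RBBBBBRR) = { -1; -1/2; -1/4; -1/8; -1/16 | -3/64; -1/32; 0 } → -7/128
g(RBBBBBRRR) = { -1; -1/2; -1/4; -1/8; -1/16 | -7/128; -3/64; -1/32; 0 } → -15/256
g(RBBBBBRRRR) = { -1; -1/2; -1/4; -1/8; -1/16 | -15/256; -7/128; -3/64; -1/32; 0 } → -31/512
g(RBBBBBRRRRR) = { -1; -1/2; -1/4; -1/8; -1/16 | -31/512; -15/256; -7/128; -3/64; -1/32; 0 } → -63/1024
g(RBBBBBRRRRRR) = { -1; -1/2; -1/4; -1/8; -1/16 | -63/1024; -31/512; -15/256; -7/128; -3/64; -1/32; 0 } → -127/2048
g(RBBBBBRRRRRRB) = { -1; -1/2; -1/4; -1/8; -1/16; -127/2048 | -63/1024; -31/512; -15/256; -7/128; -3/64; -1/32; 0 } → -253/4096
g(RBBBBBRRRRRRBR) = { -1; -1/2; -1/4; -1/8; -1/16; -127/2048 | -253/4096; -63/1024; -31/512; -15/256; -7/128; -3/64; -1/32; 0 } → -507/8192
g(RBBBBBRRRRRRBRB) = { -1; -1/2; -1/4; -1/8; -1/16; -127/2048; -507/8192 | -253/4096; -63/1024; -31/512; -15/256; -7/128; -3/64; -1/32; 0 } → -1013/16384

-1013/16384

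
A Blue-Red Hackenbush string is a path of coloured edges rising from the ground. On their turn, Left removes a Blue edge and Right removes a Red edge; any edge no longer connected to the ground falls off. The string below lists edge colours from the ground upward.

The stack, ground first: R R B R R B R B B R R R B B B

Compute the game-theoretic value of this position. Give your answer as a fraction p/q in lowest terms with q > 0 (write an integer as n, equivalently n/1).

-14961/8192

R: Left { (no moves) }, Right { 0 } — simplest -1
RR: Left { (no moves) }, Right { -1, 0 } — simplest -2
RRB: Left { -2 }, Right { -1, 0 } — simplest -3/2
RRBR: Left { -2 }, Right { -3/2, -1, 0 } — simplest -7/4
RRBRR: Left { -2 }, Right { -7/4, -3/2, -1, 0 } — simplest -15/8
RRBRRB: Left { -2, -15/8 }, Right { -7/4, -3/2, -1, 0 } — simplest -29/16
RRBRRBR: Left { -2, -15/8 }, Right { -29/16, -7/4, -3/2, -1, 0 } — simplest -59/32
RRBRRBRB: Left { -2, -15/8, -59/32 }, Right { -29/16, -7/4, -3/2, -1, 0 } — simplest -117/64
RRBRRBRBB: Left { -2, -15/8, -59/32, -117/64 }, Right { -29/16, -7/4, -3/2, -1, 0 } — simplest -233/128
RRBRRBRBBR: Left { -2, -15/8, -59/32, -117/64 }, Right { -233/128, -29/16, -7/4, -3/2, -1, 0 } — simplest -467/256
RRBRRBRBBRR: Left { -2, -15/8, -59/32, -117/64 }, Right { -467/256, -233/128, -29/16, -7/4, -3/2, -1, 0 } — simplest -935/512
RRBRRBRBBRRR: Left { -2, -15/8, -59/32, -117/64 }, Right { -935/512, -467/256, -233/128, -29/16, -7/4, -3/2, -1, 0 } — simplest -1871/1024
RRBRRBRBBRRRB: Left { -2, -15/8, -59/32, -117/64, -1871/1024 }, Right { -935/512, -467/256, -233/128, -29/16, -7/4, -3/2, -1, 0 } — simplest -3741/2048
RRBRRBRBBRRRBB: Left { -2, -15/8, -59/32, -117/64, -1871/1024, -3741/2048 }, Right { -935/512, -467/256, -233/128, -29/16, -7/4, -3/2, -1, 0 } — simplest -7481/4096
RRBRRBRBBRRRBBB: Left { -2, -15/8, -59/32, -117/64, -1871/1024, -3741/2048, -7481/4096 }, Right { -935/512, -467/256, -233/128, -29/16, -7/4, -3/2, -1, 0 } — simplest -14961/8192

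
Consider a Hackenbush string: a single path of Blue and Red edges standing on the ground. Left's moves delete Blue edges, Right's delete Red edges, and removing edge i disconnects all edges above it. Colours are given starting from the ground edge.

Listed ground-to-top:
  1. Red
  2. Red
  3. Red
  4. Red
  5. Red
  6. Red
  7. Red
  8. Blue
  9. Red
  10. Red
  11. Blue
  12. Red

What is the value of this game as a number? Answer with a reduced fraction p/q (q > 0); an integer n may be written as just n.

-219/32

Build value(s[:k]) for k = 1..12, string s = Red Red Red Red Red Red Red Blue Red Red Blue Red.
value_1 [R]  L=[none]  R=[0]  -> -1
value_2 [RR]  L=[none]  R=[-1; 0]  -> -2
value_3 [RRR]  L=[none]  R=[-2; -1; 0]  -> -3
value_4 [RRRR]  L=[none]  R=[-3; -2; -1; 0]  -> -4
value_5 [RRRRR]  L=[none]  R=[-4; -3; -2; -1; 0]  -> -5
value_6 [RRRRRR]  L=[none]  R=[-5; -4; -3; -2; -1; 0]  -> -6
value_7 [RRRRRRR]  L=[none]  R=[-6; -5; -4; -3; -2; -1; 0]  -> -7
value_8 [RRRRRRRB]  L=[-7]  R=[-6; -5; -4; -3; -2; -1; 0]  -> -13/2
value_9 [RRRRRRRBR]  L=[-7]  R=[-13/2; -6; -5; -4; -3; -2; -1; 0]  -> -27/4
value_10 [RRRRRRRBRR]  L=[-7]  R=[-27/4; -13/2; -6; -5; -4; -3; -2; -1; 0]  -> -55/8
value_11 [RRRRRRRBRRB]  L=[-7; -55/8]  R=[-27/4; -13/2; -6; -5; -4; -3; -2; -1; 0]  -> -109/16
value_12 [RRRRRRRBRRBR]  L=[-7; -55/8]  R=[-109/16; -27/4; -13/2; -6; -5; -4; -3; -2; -1; 0]  -> -219/32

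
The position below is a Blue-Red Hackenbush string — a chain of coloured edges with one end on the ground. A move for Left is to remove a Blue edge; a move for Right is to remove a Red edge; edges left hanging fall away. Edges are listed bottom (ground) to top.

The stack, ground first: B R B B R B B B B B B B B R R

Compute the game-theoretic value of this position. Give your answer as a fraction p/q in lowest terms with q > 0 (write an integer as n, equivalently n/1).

Recurse on prefixes of the 15-edge string B R B B R B B B B B B B B R R:
step 1: add B to get B; options L={ 0 } R={ — } so 1
step 2: add R to get BR; options L={ 0 } R={ 1 } so 1/2
step 3: add B to get BRB; options L={ 0,1/2 } R={ 1 } so 3/4
step 4: add B to get BRBB; options L={ 0,1/2,3/4 } R={ 1 } so 7/8
step 5: add R to get BRBBR; options L={ 0,1/2,3/4 } R={ 7/8,1 } so 13/16
step 6: add B to get BRBBRB; options L={ 0,1/2,3/4,13/16 } R={ 7/8,1 } so 27/32
step 7: add B to get BRBBRBB; options L={ 0,1/2,3/4,13/16,27/32 } R={ 7/8,1 } so 55/64
step 8: add B to get BRBBRBBB; options L={ 0,1/2,3/4,13/16,27/32,55/64 } R={ 7/8,1 } so 111/128
step 9: add B to get BRBBRBBBB; options L={ 0,1/2,3/4,13/16,27/32,55/64,111/128 } R={ 7/8,1 } so 223/256
step 10: add B to get BRBBRBBBBB; options L={ 0,1/2,3/4,13/16,27/32,55/64,111/128,223/256 } R={ 7/8,1 } so 447/512
step 11: add B to get BRBBRBBBBBB; options L={ 0,1/2,3/4,13/16,27/32,55/64,111/128,223/256,447/512 } R={ 7/8,1 } so 895/1024
step 12: add B to get BRBBRBBBBBBB; options L={ 0,1/2,3/4,13/16,27/32,55/64,111/128,223/256,447/512,895/1024 } R={ 7/8,1 } so 1791/2048
step 13: add B to get BRBBRBBBBBBBB; options L={ 0,1/2,3/4,13/16,27/32,55/64,111/128,223/256,447/512,895/1024,1791/2048 } R={ 7/8,1 } so 3583/4096
step 14: add R to get BRBBRBBBBBBBBR; options L={ 0,1/2,3/4,13/16,27/32,55/64,111/128,223/256,447/512,895/1024,1791/2048 } R={ 3583/4096,7/8,1 } so 7165/8192
step 15: add R to get BRBBRBBBBBBBBRR; options L={ 0,1/2,3/4,13/16,27/32,55/64,111/128,223/256,447/512,895/1024,1791/2048 } R={ 7165/8192,3583/4096,7/8,1 } so 14329/16384

14329/16384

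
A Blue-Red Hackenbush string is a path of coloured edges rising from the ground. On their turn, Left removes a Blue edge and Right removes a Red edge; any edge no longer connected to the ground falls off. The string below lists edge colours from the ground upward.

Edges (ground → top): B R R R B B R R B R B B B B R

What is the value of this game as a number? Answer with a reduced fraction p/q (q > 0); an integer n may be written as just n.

edge 1 of 15 (B): { 0 |  } — 1
edge 2 of 15 (R): { 0 | 1 } — 1/2
edge 3 of 15 (R): { 0 | 1/2; 1 } — 1/4
edge 4 of 15 (R): { 0 | 1/4; 1/2; 1 } — 1/8
edge 5 of 15 (B): { 0; 1/8 | 1/4; 1/2; 1 } — 3/16
edge 6 of 15 (B): { 0; 1/8; 3/16 | 1/4; 1/2; 1 } — 7/32
edge 7 of 15 (R): { 0; 1/8; 3/16 | 7/32; 1/4; 1/2; 1 } — 13/64
edge 8 of 15 (R): { 0; 1/8; 3/16 | 13/64; 7/32; 1/4; 1/2; 1 } — 25/128
edge 9 of 15 (B): { 0; 1/8; 3/16; 25/128 | 13/64; 7/32; 1/4; 1/2; 1 } — 51/256
edge 10 of 15 (R): { 0; 1/8; 3/16; 25/128 | 51/256; 13/64; 7/32; 1/4; 1/2; 1 } — 101/512
edge 11 of 15 (B): { 0; 1/8; 3/16; 25/128; 101/512 | 51/256; 13/64; 7/32; 1/4; 1/2; 1 } — 203/1024
edge 12 of 15 (B): { 0; 1/8; 3/16; 25/128; 101/512; 203/1024 | 51/256; 13/64; 7/32; 1/4; 1/2; 1 } — 407/2048
edge 13 of 15 (B): { 0; 1/8; 3/16; 25/128; 101/512; 203/1024; 407/2048 | 51/256; 13/64; 7/32; 1/4; 1/2; 1 } — 815/4096
edge 14 of 15 (B): { 0; 1/8; 3/16; 25/128; 101/512; 203/1024; 407/2048; 815/4096 | 51/256; 13/64; 7/32; 1/4; 1/2; 1 } — 1631/8192
edge 15 of 15 (R): { 0; 1/8; 3/16; 25/128; 101/512; 203/1024; 407/2048; 815/4096 | 1631/8192; 51/256; 13/64; 7/32; 1/4; 1/2; 1 } — 3261/16384

3261/16384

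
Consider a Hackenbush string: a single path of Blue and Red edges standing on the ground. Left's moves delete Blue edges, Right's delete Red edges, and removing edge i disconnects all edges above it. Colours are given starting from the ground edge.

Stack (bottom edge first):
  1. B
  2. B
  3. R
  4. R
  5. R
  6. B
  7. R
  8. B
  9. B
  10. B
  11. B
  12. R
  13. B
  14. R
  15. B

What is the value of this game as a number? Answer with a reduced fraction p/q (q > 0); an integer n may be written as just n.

9707/8192

Prefix values for B B R R R B R B B B B R B R B via {L|R} + simplicity:
edge 1 of 15 (B): { 0 | none } so 1
edge 2 of 15 (B): { 0 1 | none } so 2
edge 3 of 15 (R): { 0 1 | 2 } so 3/2
edge 4 of 15 (R): { 0 1 | 3/2 2 } so 5/4
edge 5 of 15 (R): { 0 1 | 5/4 3/2 2 } so 9/8
edge 6 of 15 (B): { 0 1 9/8 | 5/4 3/2 2 } so 19/16
edge 7 of 15 (R): { 0 1 9/8 | 19/16 5/4 3/2 2 } so 37/32
edge 8 of 15 (B): { 0 1 9/8 37/32 | 19/16 5/4 3/2 2 } so 75/64
edge 9 of 15 (B): { 0 1 9/8 37/32 75/64 | 19/16 5/4 3/2 2 } so 151/128
edge 10 of 15 (B): { 0 1 9/8 37/32 75/64 151/128 | 19/16 5/4 3/2 2 } so 303/256
edge 11 of 15 (B): { 0 1 9/8 37/32 75/64 151/128 303/256 | 19/16 5/4 3/2 2 } so 607/512
edge 12 of 15 (R): { 0 1 9/8 37/32 75/64 151/128 303/256 | 607/512 19/16 5/4 3/2 2 } so 1213/1024
edge 13 of 15 (B): { 0 1 9/8 37/32 75/64 151/128 303/256 1213/1024 | 607/512 19/16 5/4 3/2 2 } so 2427/2048
edge 14 of 15 (R): { 0 1 9/8 37/32 75/64 151/128 303/256 1213/1024 | 2427/2048 607/512 19/16 5/4 3/2 2 } so 4853/4096
edge 15 of 15 (B): { 0 1 9/8 37/32 75/64 151/128 303/256 1213/1024 4853/4096 | 2427/2048 607/512 19/16 5/4 3/2 2 } so 9707/8192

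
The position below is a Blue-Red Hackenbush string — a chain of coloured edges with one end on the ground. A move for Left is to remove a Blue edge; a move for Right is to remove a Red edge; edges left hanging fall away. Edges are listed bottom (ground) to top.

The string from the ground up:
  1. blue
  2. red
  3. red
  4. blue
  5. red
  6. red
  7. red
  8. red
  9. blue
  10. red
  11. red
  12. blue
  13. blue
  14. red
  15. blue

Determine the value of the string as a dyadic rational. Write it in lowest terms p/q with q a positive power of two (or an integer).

Prefix values for blue red red blue red red red red blue red red blue blue red blue via {L|R} + simplicity:
1 of 15 · b · max L 0 · min R +∞ -> 1
2 of 15 · br · max L 0 · min R 1 -> 1/2
3 of 15 · brr · max L 0 · min R 1/2 -> 1/4
4 of 15 · brrb · max L 1/4 · min R 1/2 -> 3/8
5 of 15 · brrbr · max L 1/4 · min R 3/8 -> 5/16
6 of 15 · brrbrr · max L 1/4 · min R 5/16 -> 9/32
7 of 15 · brrbrrr · max L 1/4 · min R 9/32 -> 17/64
8 of 15 · brrbrrrr · max L 1/4 · min R 17/64 -> 33/128
9 of 15 · brrbrrrrb · max L 33/128 · min R 17/64 -> 67/256
10 of 15 · brrbrrrrbr · max L 33/128 · min R 67/256 -> 133/512
11 of 15 · brrbrrrrbrr · max L 33/128 · min R 133/512 -> 265/1024
12 of 15 · brrbrrrrbrrb · max L 265/1024 · min R 133/512 -> 531/2048
13 of 15 · brrbrrrrbrrbb · max L 531/2048 · min R 133/512 -> 1063/4096
14 of 15 · brrbrrrrbrrbbr · max L 531/2048 · min R 1063/4096 -> 2125/8192
15 of 15 · brrbrrrrbrrbbrb · max L 2125/8192 · min R 1063/4096 -> 4251/16384

4251/16384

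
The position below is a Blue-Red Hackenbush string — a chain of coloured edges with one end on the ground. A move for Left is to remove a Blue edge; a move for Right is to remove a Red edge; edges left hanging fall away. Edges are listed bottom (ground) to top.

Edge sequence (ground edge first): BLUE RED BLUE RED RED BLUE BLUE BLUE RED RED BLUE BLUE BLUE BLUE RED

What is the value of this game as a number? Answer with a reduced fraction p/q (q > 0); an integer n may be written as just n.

10045/16384

Recurse on prefixes of the 15-edge string BLUE RED BLUE RED RED BLUE BLUE BLUE RED RED BLUE BLUE BLUE BLUE RED:
B: Left { 0 }, Right { (no moves) } ⇒ simplest 1
BR: Left { 0 }, Right { 1 } ⇒ simplest 1/2
BRB: Left { 0, 1/2 }, Right { 1 } ⇒ simplest 3/4
BRBR: Left { 0, 1/2 }, Right { 3/4, 1 } ⇒ simplest 5/8
BRBRR: Left { 0, 1/2 }, Right { 5/8, 3/4, 1 } ⇒ simplest 9/16
BRBRRB: Left { 0, 1/2, 9/16 }, Right { 5/8, 3/4, 1 } ⇒ simplest 19/32
BRBRRBB: Left { 0, 1/2, 9/16, 19/32 }, Right { 5/8, 3/4, 1 } ⇒ simplest 39/64
BRBRRBBB: Left { 0, 1/2, 9/16, 19/32, 39/64 }, Right { 5/8, 3/4, 1 } ⇒ simplest 79/128
BRBRRBBBR: Left { 0, 1/2, 9/16, 19/32, 39/64 }, Right { 79/128, 5/8, 3/4, 1 } ⇒ simplest 157/256
BRBRRBBBRR: Left { 0, 1/2, 9/16, 19/32, 39/64 }, Right { 157/256, 79/128, 5/8, 3/4, 1 } ⇒ simplest 313/512
BRBRRBBBRRB: Left { 0, 1/2, 9/16, 19/32, 39/64, 313/512 }, Right { 157/256, 79/128, 5/8, 3/4, 1 } ⇒ simplest 627/1024
BRBRRBBBRRBB: Left { 0, 1/2, 9/16, 19/32, 39/64, 313/512, 627/1024 }, Right { 157/256, 79/128, 5/8, 3/4, 1 } ⇒ simplest 1255/2048
BRBRRBBBRRBBB: Left { 0, 1/2, 9/16, 19/32, 39/64, 313/512, 627/1024, 1255/2048 }, Right { 157/256, 79/128, 5/8, 3/4, 1 } ⇒ simplest 2511/4096
BRBRRBBBRRBBBB: Left { 0, 1/2, 9/16, 19/32, 39/64, 313/512, 627/1024, 1255/2048, 2511/4096 }, Right { 157/256, 79/128, 5/8, 3/4, 1 } ⇒ simplest 5023/8192
BRBRRBBBRRBBBBR: Left { 0, 1/2, 9/16, 19/32, 39/64, 313/512, 627/1024, 1255/2048, 2511/4096 }, Right { 5023/8192, 157/256, 79/128, 5/8, 3/4, 1 } ⇒ simplest 10045/16384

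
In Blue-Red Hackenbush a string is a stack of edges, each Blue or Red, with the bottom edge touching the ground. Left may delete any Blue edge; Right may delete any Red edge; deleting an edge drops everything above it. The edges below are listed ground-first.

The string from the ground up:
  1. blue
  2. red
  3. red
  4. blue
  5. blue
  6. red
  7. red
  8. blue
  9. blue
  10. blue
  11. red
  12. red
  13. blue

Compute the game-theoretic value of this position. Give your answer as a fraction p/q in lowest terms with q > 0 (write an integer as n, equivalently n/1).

1 of 13 · b · max L 0 · min R +∞ = 1
2 of 13 · br · max L 0 · min R 1 = 1/2
3 of 13 · brr · max L 0 · min R 1/2 = 1/4
4 of 13 · brrb · max L 1/4 · min R 1/2 = 3/8
5 of 13 · brrbb · max L 3/8 · min R 1/2 = 7/16
6 of 13 · brrbbr · max L 3/8 · min R 7/16 = 13/32
7 of 13 · brrbbrr · max L 3/8 · min R 13/32 = 25/64
8 of 13 · brrbbrrb · max L 25/64 · min R 13/32 = 51/128
9 of 13 · brrbbrrbb · max L 51/128 · min R 13/32 = 103/256
10 of 13 · brrbbrrbbb · max L 103/256 · min R 13/32 = 207/512
11 of 13 · brrbbrrbbbr · max L 103/256 · min R 207/512 = 413/1024
12 of 13 · brrbbrrbbbrr · max L 103/256 · min R 413/1024 = 825/2048
13 of 13 · brrbbrrbbbrrb · max L 825/2048 · min R 413/1024 = 1651/4096

1651/4096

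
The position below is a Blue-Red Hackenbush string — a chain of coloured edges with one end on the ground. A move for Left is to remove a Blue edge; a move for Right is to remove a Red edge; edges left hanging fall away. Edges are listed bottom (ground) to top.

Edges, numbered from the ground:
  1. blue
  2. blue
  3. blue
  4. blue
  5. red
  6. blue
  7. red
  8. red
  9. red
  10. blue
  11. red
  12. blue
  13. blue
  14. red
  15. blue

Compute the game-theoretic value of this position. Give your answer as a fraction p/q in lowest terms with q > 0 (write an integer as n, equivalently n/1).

7259/2048

value(b) = { 0 |  } so 1
value(bb) = { 0; 1 |  } so 2
value(bbb) = { 0; 1; 2 |  } so 3
value(bbbb) = { 0; 1; 2; 3 |  } so 4
value(bbbbr) = { 0; 1; 2; 3 | 4 } so 7/2
value(bbbbrb) = { 0; 1; 2; 3; 7/2 | 4 } so 15/4
value(bbbbrbr) = { 0; 1; 2; 3; 7/2 | 15/4; 4 } so 29/8
value(bbbbrbrr) = { 0; 1; 2; 3; 7/2 | 29/8; 15/4; 4 } so 57/16
value(bbbbrbrrr) = { 0; 1; 2; 3; 7/2 | 57/16; 29/8; 15/4; 4 } so 113/32
value(bbbbrbrrrb) = { 0; 1; 2; 3; 7/2; 113/32 | 57/16; 29/8; 15/4; 4 } so 227/64
value(bbbbrbrrrbr) = { 0; 1; 2; 3; 7/2; 113/32 | 227/64; 57/16; 29/8; 15/4; 4 } so 453/128
value(bbbbrbrrrbrb) = { 0; 1; 2; 3; 7/2; 113/32; 453/128 | 227/64; 57/16; 29/8; 15/4; 4 } so 907/256
value(bbbbrbrrrbrbb) = { 0; 1; 2; 3; 7/2; 113/32; 453/128; 907/256 | 227/64; 57/16; 29/8; 15/4; 4 } so 1815/512
value(bbbbrbrrrbrbbr) = { 0; 1; 2; 3; 7/2; 113/32; 453/128; 907/256 | 1815/512; 227/64; 57/16; 29/8; 15/4; 4 } so 3629/1024
value(bbbbrbrrrbrbbrb) = { 0; 1; 2; 3; 7/2; 113/32; 453/128; 907/256; 3629/1024 | 1815/512; 227/64; 57/16; 29/8; 15/4; 4 } so 7259/2048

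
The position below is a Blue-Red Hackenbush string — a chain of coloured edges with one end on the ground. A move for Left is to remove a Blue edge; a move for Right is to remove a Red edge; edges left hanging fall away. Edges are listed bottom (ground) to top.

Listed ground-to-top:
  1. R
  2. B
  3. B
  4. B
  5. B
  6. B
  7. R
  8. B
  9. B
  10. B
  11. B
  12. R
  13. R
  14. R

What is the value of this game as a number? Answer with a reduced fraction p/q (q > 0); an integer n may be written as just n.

Prefix values for R B B B B B R B B B B R R R via {L|R} + simplicity:
R: Left { · }, Right { 0 } — simplest -1
RB: Left { -1 }, Right { 0 } — simplest -1/2
RBB: Left { -1; -1/2 }, Right { 0 } — simplest -1/4
RBBB: Left { -1; -1/2; -1/4 }, Right { 0 } — simplest -1/8
RBBBB: Left { -1; -1/2; -1/4; -1/8 }, Right { 0 } — simplest -1/16
RBBBBB: Left { -1; -1/2; -1/4; -1/8; -1/16 }, Right { 0 } — simplest -1/32
RBBBBBR: Left { -1; -1/2; -1/4; -1/8; -1/16 }, Right { -1/32; 0 } — simplest -3/64
RBBBBBRB: Left { -1; -1/2; -1/4; -1/8; -1/16; -3/64 }, Right { -1/32; 0 } — simplest -5/128
RBBBBBRBB: Left { -1; -1/2; -1/4; -1/8; -1/16; -3/64; -5/128 }, Right { -1/32; 0 } — simplest -9/256
RBBBBBRBBB: Left { -1; -1/2; -1/4; -1/8; -1/16; -3/64; -5/128; -9/256 }, Right { -1/32; 0 } — simplest -17/512
RBBBBBRBBBB: Left { -1; -1/2; -1/4; -1/8; -1/16; -3/64; -5/128; -9/256; -17/512 }, Right { -1/32; 0 } — simplest -33/1024
RBBBBBRBBBBR: Left { -1; -1/2; -1/4; -1/8; -1/16; -3/64; -5/128; -9/256; -17/512 }, Right { -33/1024; -1/32; 0 } — simplest -67/2048
RBBBBBRBBBBRR: Left { -1; -1/2; -1/4; -1/8; -1/16; -3/64; -5/128; -9/256; -17/512 }, Right { -67/2048; -33/1024; -1/32; 0 } — simplest -135/4096
RBBBBBRBBBBRRR: Left { -1; -1/2; -1/4; -1/8; -1/16; -3/64; -5/128; -9/256; -17/512 }, Right { -135/4096; -67/2048; -33/1024; -1/32; 0 } — simplest -271/8192

-271/8192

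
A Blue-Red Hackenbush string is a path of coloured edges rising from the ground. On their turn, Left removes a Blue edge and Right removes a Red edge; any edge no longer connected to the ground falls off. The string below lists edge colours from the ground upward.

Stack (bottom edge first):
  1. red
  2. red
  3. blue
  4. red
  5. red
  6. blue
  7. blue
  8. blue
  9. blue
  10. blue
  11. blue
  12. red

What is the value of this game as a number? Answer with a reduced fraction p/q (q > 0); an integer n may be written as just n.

-1795/1024

G_1 [r]  L=[·]  R=[0]  — -1
G_2 [rr]  L=[·]  R=[-1 0]  — -2
G_3 [rrb]  L=[-2]  R=[-1 0]  — -3/2
G_4 [rrbr]  L=[-2]  R=[-3/2 -1 0]  — -7/4
G_5 [rrbrr]  L=[-2]  R=[-7/4 -3/2 -1 0]  — -15/8
G_6 [rrbrrb]  L=[-2 -15/8]  R=[-7/4 -3/2 -1 0]  — -29/16
G_7 [rrbrrbb]  L=[-2 -15/8 -29/16]  R=[-7/4 -3/2 -1 0]  — -57/32
G_8 [rrbrrbbb]  L=[-2 -15/8 -29/16 -57/32]  R=[-7/4 -3/2 -1 0]  — -113/64
G_9 [rrbrrbbbb]  L=[-2 -15/8 -29/16 -57/32 -113/64]  R=[-7/4 -3/2 -1 0]  — -225/128
G_10 [rrbrrbbbbb]  L=[-2 -15/8 -29/16 -57/32 -113/64 -225/128]  R=[-7/4 -3/2 -1 0]  — -449/256
G_11 [rrbrrbbbbbb]  L=[-2 -15/8 -29/16 -57/32 -113/64 -225/128 -449/256]  R=[-7/4 -3/2 -1 0]  — -897/512
G_12 [rrbrrbbbbbbr]  L=[-2 -15/8 -29/16 -57/32 -113/64 -225/128 -449/256]  R=[-897/512 -7/4 -3/2 -1 0]  — -1795/1024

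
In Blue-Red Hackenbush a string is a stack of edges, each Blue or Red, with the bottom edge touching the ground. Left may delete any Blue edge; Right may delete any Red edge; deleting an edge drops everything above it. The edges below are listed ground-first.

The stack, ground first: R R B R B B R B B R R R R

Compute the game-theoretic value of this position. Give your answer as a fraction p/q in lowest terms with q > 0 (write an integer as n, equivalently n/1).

-3231/2048

v(R) = {  | 0 } => -1
v(RR) = {  | -1, 0 } => -2
v(RRB) = { -2 | -1, 0 } => -3/2
v(RRBR) = { -2 | -3/2, -1, 0 } => -7/4
v(RRBRB) = { -2, -7/4 | -3/2, -1, 0 } => -13/8
v(RRBRBB) = { -2, -7/4, -13/8 | -3/2, -1, 0 } => -25/16
v(RRBRBBR) = { -2, -7/4, -13/8 | -25/16, -3/2, -1, 0 } => -51/32
v(RRBRBBRB) = { -2, -7/4, -13/8, -51/32 | -25/16, -3/2, -1, 0 } => -101/64
v(RRBRBBRBB) = { -2, -7/4, -13/8, -51/32, -101/64 | -25/16, -3/2, -1, 0 } => -201/128
v(RRBRBBRBBR) = { -2, -7/4, -13/8, -51/32, -101/64 | -201/128, -25/16, -3/2, -1, 0 } => -403/256
v(RRBRBBRBBRR) = { -2, -7/4, -13/8, -51/32, -101/64 | -403/256, -201/128, -25/16, -3/2, -1, 0 } => -807/512
v(RRBRBBRBBRRR) = { -2, -7/4, -13/8, -51/32, -101/64 | -807/512, -403/256, -201/128, -25/16, -3/2, -1, 0 } => -1615/1024
v(RRBRBBRBBRRRR) = { -2, -7/4, -13/8, -51/32, -101/64 | -1615/1024, -807/512, -403/256, -201/128, -25/16, -3/2, -1, 0 } => -3231/2048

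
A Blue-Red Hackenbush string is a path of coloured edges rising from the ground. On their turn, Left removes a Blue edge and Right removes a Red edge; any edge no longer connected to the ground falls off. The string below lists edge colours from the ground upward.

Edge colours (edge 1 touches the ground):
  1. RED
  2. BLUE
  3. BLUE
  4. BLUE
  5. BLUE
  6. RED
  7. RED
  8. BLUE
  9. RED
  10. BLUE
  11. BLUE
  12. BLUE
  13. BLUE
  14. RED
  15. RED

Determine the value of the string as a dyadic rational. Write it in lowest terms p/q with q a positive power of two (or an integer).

-1671/16384

Recurse on prefixes of the 15-edge string RED BLUE BLUE BLUE BLUE RED RED BLUE RED BLUE BLUE BLUE BLUE RED RED:
1 of 15 · R · max L −∞ · min R 0 ⇒ -1
2 of 15 · RB · max L -1 · min R 0 ⇒ -1/2
3 of 15 · RBB · max L -1/2 · min R 0 ⇒ -1/4
4 of 15 · RBBB · max L -1/4 · min R 0 ⇒ -1/8
5 of 15 · RBBBB · max L -1/8 · min R 0 ⇒ -1/16
6 of 15 · RBBBBR · max L -1/8 · min R -1/16 ⇒ -3/32
7 of 15 · RBBBBRR · max L -1/8 · min R -3/32 ⇒ -7/64
8 of 15 · RBBBBRRB · max L -7/64 · min R -3/32 ⇒ -13/128
9 of 15 · RBBBBRRBR · max L -7/64 · min R -13/128 ⇒ -27/256
10 of 15 · RBBBBRRBRB · max L -27/256 · min R -13/128 ⇒ -53/512
11 of 15 · RBBBBRRBRBB · max L -53/512 · min R -13/128 ⇒ -105/1024
12 of 15 · RBBBBRRBRBBB · max L -105/1024 · min R -13/128 ⇒ -209/2048
13 of 15 · RBBBBRRBRBBBB · max L -209/2048 · min R -13/128 ⇒ -417/4096
14 of 15 · RBBBBRRBRBBBBR · max L -209/2048 · min R -417/4096 ⇒ -835/8192
15 of 15 · RBBBBRRBRBBBBRR · max L -209/2048 · min R -835/8192 ⇒ -1671/16384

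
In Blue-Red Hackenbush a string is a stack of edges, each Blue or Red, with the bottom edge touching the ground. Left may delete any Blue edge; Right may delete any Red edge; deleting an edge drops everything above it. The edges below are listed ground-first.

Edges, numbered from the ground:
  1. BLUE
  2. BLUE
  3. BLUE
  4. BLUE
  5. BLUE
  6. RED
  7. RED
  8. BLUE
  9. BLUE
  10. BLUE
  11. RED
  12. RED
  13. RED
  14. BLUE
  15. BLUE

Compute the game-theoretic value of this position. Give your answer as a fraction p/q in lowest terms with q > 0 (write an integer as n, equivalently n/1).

4551/1024

step 1: add BLUE to get B; options L={ 0 } R={  } so 1
step 2: add BLUE to get BB; options L={ 0,1 } R={  } so 2
step 3: add BLUE to get BBB; options L={ 0,1,2 } R={  } so 3
step 4: add BLUE to get BBBB; options L={ 0,1,2,3 } R={  } so 4
step 5: add BLUE to get BBBBB; options L={ 0,1,2,3,4 } R={  } so 5
step 6: add RED to get BBBBBR; options L={ 0,1,2,3,4 } R={ 5 } so 9/2
step 7: add RED to get BBBBBRR; options L={ 0,1,2,3,4 } R={ 9/2,5 } so 17/4
step 8: add BLUE to get BBBBBRRB; options L={ 0,1,2,3,4,17/4 } R={ 9/2,5 } so 35/8
step 9: add BLUE to get BBBBBRRBB; options L={ 0,1,2,3,4,17/4,35/8 } R={ 9/2,5 } so 71/16
step 10: add BLUE to get BBBBBRRBBB; options L={ 0,1,2,3,4,17/4,35/8,71/16 } R={ 9/2,5 } so 143/32
step 11: add RED to get BBBBBRRBBBR; options L={ 0,1,2,3,4,17/4,35/8,71/16 } R={ 143/32,9/2,5 } so 285/64
step 12: add RED to get BBBBBRRBBBRR; options L={ 0,1,2,3,4,17/4,35/8,71/16 } R={ 285/64,143/32,9/2,5 } so 569/128
step 13: add RED to get BBBBBRRBBBRRR; options L={ 0,1,2,3,4,17/4,35/8,71/16 } R={ 569/128,285/64,143/32,9/2,5 } so 1137/256
step 14: add BLUE to get BBBBBRRBBBRRRB; options L={ 0,1,2,3,4,17/4,35/8,71/16,1137/256 } R={ 569/128,285/64,143/32,9/2,5 } so 2275/512
step 15: add BLUE to get BBBBBRRBBBRRRBB; options L={ 0,1,2,3,4,17/4,35/8,71/16,1137/256,2275/512 } R={ 569/128,285/64,143/32,9/2,5 } so 4551/1024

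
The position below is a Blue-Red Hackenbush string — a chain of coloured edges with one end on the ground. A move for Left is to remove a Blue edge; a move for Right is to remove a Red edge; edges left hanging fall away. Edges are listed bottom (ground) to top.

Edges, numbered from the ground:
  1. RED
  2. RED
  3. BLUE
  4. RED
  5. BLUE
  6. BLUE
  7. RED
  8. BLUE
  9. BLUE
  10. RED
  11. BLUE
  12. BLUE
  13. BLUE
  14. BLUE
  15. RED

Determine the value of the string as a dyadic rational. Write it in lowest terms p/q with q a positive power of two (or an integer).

Build value(s[:k]) for k = 1..15, string s = RED RED BLUE RED BLUE BLUE RED BLUE BLUE RED BLUE BLUE BLUE BLUE RED.
value_1 [R]  L=[(no moves)]  R=[0]  => -1
value_2 [RR]  L=[(no moves)]  R=[-1 0]  => -2
value_3 [RRB]  L=[-2]  R=[-1 0]  => -3/2
value_4 [RRBR]  L=[-2]  R=[-3/2 -1 0]  => -7/4
value_5 [RRBRB]  L=[-2 -7/4]  R=[-3/2 -1 0]  => -13/8
value_6 [RRBRBB]  L=[-2 -7/4 -13/8]  R=[-3/2 -1 0]  => -25/16
value_7 [RRBRBBR]  L=[-2 -7/4 -13/8]  R=[-25/16 -3/2 -1 0]  => -51/32
value_8 [RRBRBBRB]  L=[-2 -7/4 -13/8 -51/32]  R=[-25/16 -3/2 -1 0]  => -101/64
value_9 [RRBRBBRBB]  L=[-2 -7/4 -13/8 -51/32 -101/64]  R=[-25/16 -3/2 -1 0]  => -201/128
value_10 [RRBRBBRBBR]  L=[-2 -7/4 -13/8 -51/32 -101/64]  R=[-201/128 -25/16 -3/2 -1 0]  => -403/256
value_11 [RRBRBBRBBRB]  L=[-2 -7/4 -13/8 -51/32 -101/64 -403/256]  R=[-201/128 -25/16 -3/2 -1 0]  => -805/512
value_12 [RRBRBBRBBRBB]  L=[-2 -7/4 -13/8 -51/32 -101/64 -403/256 -805/512]  R=[-201/128 -25/16 -3/2 -1 0]  => -1609/1024
value_13 [RRBRBBRBBRBBB]  L=[-2 -7/4 -13/8 -51/32 -101/64 -403/256 -805/512 -1609/1024]  R=[-201/128 -25/16 -3/2 -1 0]  => -3217/2048
value_14 [RRBRBBRBBRBBBB]  L=[-2 -7/4 -13/8 -51/32 -101/64 -403/256 -805/512 -1609/1024 -3217/2048]  R=[-201/128 -25/16 -3/2 -1 0]  => -6433/4096
value_15 [RRBRBBRBBRBBBBR]  L=[-2 -7/4 -13/8 -51/32 -101/64 -403/256 -805/512 -1609/1024 -3217/2048]  R=[-6433/4096 -201/128 -25/16 -3/2 -1 0]  => -12867/8192

-12867/8192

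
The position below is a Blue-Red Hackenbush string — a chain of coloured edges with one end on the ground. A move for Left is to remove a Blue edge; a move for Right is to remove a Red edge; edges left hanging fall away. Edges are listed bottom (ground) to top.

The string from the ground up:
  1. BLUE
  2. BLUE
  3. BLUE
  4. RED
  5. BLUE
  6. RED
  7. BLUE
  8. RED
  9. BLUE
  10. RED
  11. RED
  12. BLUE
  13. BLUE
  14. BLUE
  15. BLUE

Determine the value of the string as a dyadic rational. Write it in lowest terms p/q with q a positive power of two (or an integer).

Recurse on prefixes of the 15-edge string BLUE BLUE BLUE RED BLUE RED BLUE RED BLUE RED RED BLUE BLUE BLUE BLUE:
B: Left { 0 }, Right { (no moves) } — simplest 1
BB: Left { 0, 1 }, Right { (no moves) } — simplest 2
BBB: Left { 0, 1, 2 }, Right { (no moves) } — simplest 3
BBBR: Left { 0, 1, 2 }, Right { 3 } — simplest 5/2
BBBRB: Left { 0, 1, 2, 5/2 }, Right { 3 } — simplest 11/4
BBBRBR: Left { 0, 1, 2, 5/2 }, Right { 11/4, 3 } — simplest 21/8
BBBRBRB: Left { 0, 1, 2, 5/2, 21/8 }, Right { 11/4, 3 } — simplest 43/16
BBBRBRBR: Left { 0, 1, 2, 5/2, 21/8 }, Right { 43/16, 11/4, 3 } — simplest 85/32
BBBRBRBRB: Left { 0, 1, 2, 5/2, 21/8, 85/32 }, Right { 43/16, 11/4, 3 } — simplest 171/64
BBBRBRBRBR: Left { 0, 1, 2, 5/2, 21/8, 85/32 }, Right { 171/64, 43/16, 11/4, 3 } — simplest 341/128
BBBRBRBRBRR: Left { 0, 1, 2, 5/2, 21/8, 85/32 }, Right { 341/128, 171/64, 43/16, 11/4, 3 } — simplest 681/256
BBBRBRBRBRRB: Left { 0, 1, 2, 5/2, 21/8, 85/32, 681/256 }, Right { 341/128, 171/64, 43/16, 11/4, 3 } — simplest 1363/512
BBBRBRBRBRRBB: Left { 0, 1, 2, 5/2, 21/8, 85/32, 681/256, 1363/512 }, Right { 341/128, 171/64, 43/16, 11/4, 3 } — simplest 2727/1024
BBBRBRBRBRRBBB: Left { 0, 1, 2, 5/2, 21/8, 85/32, 681/256, 1363/512, 2727/1024 }, Right { 341/128, 171/64, 43/16, 11/4, 3 } — simplest 5455/2048
BBBRBRBRBRRBBBB: Left { 0, 1, 2, 5/2, 21/8, 85/32, 681/256, 1363/512, 2727/1024, 5455/2048 }, Right { 341/128, 171/64, 43/16, 11/4, 3 } — simplest 10911/4096

10911/4096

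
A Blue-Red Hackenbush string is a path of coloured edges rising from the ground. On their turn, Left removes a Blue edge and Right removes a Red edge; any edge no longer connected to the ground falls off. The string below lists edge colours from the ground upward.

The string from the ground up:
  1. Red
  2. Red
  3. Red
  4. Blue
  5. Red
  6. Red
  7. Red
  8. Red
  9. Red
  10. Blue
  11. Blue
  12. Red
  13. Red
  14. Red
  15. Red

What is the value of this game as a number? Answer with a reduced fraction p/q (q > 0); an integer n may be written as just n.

Build g(s[:k]) for k = 1..15, string s = Red Red Red Blue Red Red Red Red Red Blue Blue Red Red Red Red.
1 of 15 · R · max L −∞ · min R 0 → -1
2 of 15 · RR · max L −∞ · min R -1 → -2
3 of 15 · RRR · max L −∞ · min R -2 → -3
4 of 15 · RRRB · max L -3 · min R -2 → -5/2
5 of 15 · RRRBR · max L -3 · min R -5/2 → -11/4
6 of 15 · RRRBRR · max L -3 · min R -11/4 → -23/8
7 of 15 · RRRBRRR · max L -3 · min R -23/8 → -47/16
8 of 15 · RRRBRRRR · max L -3 · min R -47/16 → -95/32
9 of 15 · RRRBRRRRR · max L -3 · min R -95/32 → -191/64
10 of 15 · RRRBRRRRRB · max L -191/64 · min R -95/32 → -381/128
11 of 15 · RRRBRRRRRBB · max L -381/128 · min R -95/32 → -761/256
12 of 15 · RRRBRRRRRBBR · max L -381/128 · min R -761/256 → -1523/512
13 of 15 · RRRBRRRRRBBRR · max L -381/128 · min R -1523/512 → -3047/1024
14 of 15 · RRRBRRRRRBBRRR · max L -381/128 · min R -3047/1024 → -6095/2048
15 of 15 · RRRBRRRRRBBRRRR · max L -381/128 · min R -6095/2048 → -12191/4096

-12191/4096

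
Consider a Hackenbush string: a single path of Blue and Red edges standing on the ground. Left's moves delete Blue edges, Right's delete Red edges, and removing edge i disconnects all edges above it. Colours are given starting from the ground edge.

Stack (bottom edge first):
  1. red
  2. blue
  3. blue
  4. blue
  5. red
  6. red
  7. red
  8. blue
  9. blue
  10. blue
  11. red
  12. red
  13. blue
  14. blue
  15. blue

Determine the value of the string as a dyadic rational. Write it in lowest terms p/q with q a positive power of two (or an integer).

-3633/16384

Prefix values for red blue blue blue red red red blue blue blue red red blue blue blue via {L|R} + simplicity:
g(r) = { none | 0 } = -1
g(rb) = { -1 | 0 } = -1/2
g(rbb) = { -1,-1/2 | 0 } = -1/4
g(rbbb) = { -1,-1/2,-1/4 | 0 } = -1/8
g(rbbbr) = { -1,-1/2,-1/4 | -1/8,0 } = -3/16
g(rbbbrr) = { -1,-1/2,-1/4 | -3/16,-1/8,0 } = -7/32
g(rbbbrrr) = { -1,-1/2,-1/4 | -7/32,-3/16,-1/8,0 } = -15/64
g(rbbbrrrb) = { -1,-1/2,-1/4,-15/64 | -7/32,-3/16,-1/8,0 } = -29/128
g(rbbbrrrbb) = { -1,-1/2,-1/4,-15/64,-29/128 | -7/32,-3/16,-1/8,0 } = -57/256
g(rbbbrrrbbb) = { -1,-1/2,-1/4,-15/64,-29/128,-57/256 | -7/32,-3/16,-1/8,0 } = -113/512
g(rbbbrrrbbbr) = { -1,-1/2,-1/4,-15/64,-29/128,-57/256 | -113/512,-7/32,-3/16,-1/8,0 } = -227/1024
g(rbbbrrrbbbrr) = { -1,-1/2,-1/4,-15/64,-29/128,-57/256 | -227/1024,-113/512,-7/32,-3/16,-1/8,0 } = -455/2048
g(rbbbrrrbbbrrb) = { -1,-1/2,-1/4,-15/64,-29/128,-57/256,-455/2048 | -227/1024,-113/512,-7/32,-3/16,-1/8,0 } = -909/4096
g(rbbbrrrbbbrrbb) = { -1,-1/2,-1/4,-15/64,-29/128,-57/256,-455/2048,-909/4096 | -227/1024,-113/512,-7/32,-3/16,-1/8,0 } = -1817/8192
g(rbbbrrrbbbrrbbb) = { -1,-1/2,-1/4,-15/64,-29/128,-57/256,-455/2048,-909/4096,-1817/8192 | -227/1024,-113/512,-7/32,-3/16,-1/8,0 } = -3633/16384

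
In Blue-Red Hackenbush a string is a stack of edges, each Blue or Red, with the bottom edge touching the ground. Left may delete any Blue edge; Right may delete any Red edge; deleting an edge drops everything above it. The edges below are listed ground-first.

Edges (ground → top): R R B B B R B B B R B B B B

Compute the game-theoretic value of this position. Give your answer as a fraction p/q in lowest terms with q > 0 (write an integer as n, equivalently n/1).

-4641/4096

value_1 [R]  L=[—]  R=[0]  => -1
value_2 [RR]  L=[—]  R=[-1 0]  => -2
value_3 [RRB]  L=[-2]  R=[-1 0]  => -3/2
value_4 [RRBB]  L=[-2 -3/2]  R=[-1 0]  => -5/4
value_5 [RRBBB]  L=[-2 -3/2 -5/4]  R=[-1 0]  => -9/8
value_6 [RRBBBR]  L=[-2 -3/2 -5/4]  R=[-9/8 -1 0]  => -19/16
value_7 [RRBBBRB]  L=[-2 -3/2 -5/4 -19/16]  R=[-9/8 -1 0]  => -37/32
value_8 [RRBBBRBB]  L=[-2 -3/2 -5/4 -19/16 -37/32]  R=[-9/8 -1 0]  => -73/64
value_9 [RRBBBRBBB]  L=[-2 -3/2 -5/4 -19/16 -37/32 -73/64]  R=[-9/8 -1 0]  => -145/128
value_10 [RRBBBRBBBR]  L=[-2 -3/2 -5/4 -19/16 -37/32 -73/64]  R=[-145/128 -9/8 -1 0]  => -291/256
value_11 [RRBBBRBBBRB]  L=[-2 -3/2 -5/4 -19/16 -37/32 -73/64 -291/256]  R=[-145/128 -9/8 -1 0]  => -581/512
value_12 [RRBBBRBBBRBB]  L=[-2 -3/2 -5/4 -19/16 -37/32 -73/64 -291/256 -581/512]  R=[-145/128 -9/8 -1 0]  => -1161/1024
value_13 [RRBBBRBBBRBBB]  L=[-2 -3/2 -5/4 -19/16 -37/32 -73/64 -291/256 -581/512 -1161/1024]  R=[-145/128 -9/8 -1 0]  => -2321/2048
value_14 [RRBBBRBBBRBBBB]  L=[-2 -3/2 -5/4 -19/16 -37/32 -73/64 -291/256 -581/512 -1161/1024 -2321/2048]  R=[-145/128 -9/8 -1 0]  => -4641/4096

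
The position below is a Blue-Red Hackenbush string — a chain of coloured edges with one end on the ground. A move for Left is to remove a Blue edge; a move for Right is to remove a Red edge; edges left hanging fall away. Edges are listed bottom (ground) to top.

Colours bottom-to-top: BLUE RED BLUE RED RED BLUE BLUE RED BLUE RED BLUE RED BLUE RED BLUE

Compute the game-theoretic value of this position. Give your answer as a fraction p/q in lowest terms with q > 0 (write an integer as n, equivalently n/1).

Prefix values for BLUE RED BLUE RED RED BLUE BLUE RED BLUE RED BLUE RED BLUE RED BLUE via {L|R} + simplicity:
value(B) = { 0 | ∅ } so 1
value(BR) = { 0 | 1 } so 1/2
value(BRB) = { 0 1/2 | 1 } so 3/4
value(BRBR) = { 0 1/2 | 3/4 1 } so 5/8
value(BRBRR) = { 0 1/2 | 5/8 3/4 1 } so 9/16
value(BRBRRB) = { 0 1/2 9/16 | 5/8 3/4 1 } so 19/32
value(BRBRRBB) = { 0 1/2 9/16 19/32 | 5/8 3/4 1 } so 39/64
value(BRBRRBBR) = { 0 1/2 9/16 19/32 | 39/64 5/8 3/4 1 } so 77/128
value(BRBRRBBRB) = { 0 1/2 9/16 19/32 77/128 | 39/64 5/8 3/4 1 } so 155/256
value(BRBRRBBRBR) = { 0 1/2 9/16 19/32 77/128 | 155/256 39/64 5/8 3/4 1 } so 309/512
value(BRBRRBBRBRB) = { 0 1/2 9/16 19/32 77/128 309/512 | 155/256 39/64 5/8 3/4 1 } so 619/1024
value(BRBRRBBRBRBR) = { 0 1/2 9/16 19/32 77/128 309/512 | 619/1024 155/256 39/64 5/8 3/4 1 } so 1237/2048
value(BRBRRBBRBRBRB) = { 0 1/2 9/16 19/32 77/128 309/512 1237/2048 | 619/1024 155/256 39/64 5/8 3/4 1 } so 2475/4096
value(BRBRRBBRBRBRBR) = { 0 1/2 9/16 19/32 77/128 309/512 1237/2048 | 2475/4096 619/1024 155/256 39/64 5/8 3/4 1 } so 4949/8192
value(BRBRRBBRBRBRBRB) = { 0 1/2 9/16 19/32 77/128 309/512 1237/2048 4949/8192 | 2475/4096 619/1024 155/256 39/64 5/8 3/4 1 } so 9899/16384

9899/16384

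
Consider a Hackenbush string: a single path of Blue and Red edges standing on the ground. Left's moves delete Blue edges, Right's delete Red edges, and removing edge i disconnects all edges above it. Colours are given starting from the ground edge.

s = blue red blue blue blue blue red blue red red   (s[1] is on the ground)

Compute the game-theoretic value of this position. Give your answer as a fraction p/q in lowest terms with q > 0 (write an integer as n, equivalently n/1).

489/512

step 1: add blue to get b; options L={ 0 } R={ · } — 1
step 2: add red to get br; options L={ 0 } R={ 1 } — 1/2
step 3: add blue to get brb; options L={ 0,1/2 } R={ 1 } — 3/4
step 4: add blue to get brbb; options L={ 0,1/2,3/4 } R={ 1 } — 7/8
step 5: add blue to get brbbb; options L={ 0,1/2,3/4,7/8 } R={ 1 } — 15/16
step 6: add blue to get brbbbb; options L={ 0,1/2,3/4,7/8,15/16 } R={ 1 } — 31/32
step 7: add red to get brbbbbr; options L={ 0,1/2,3/4,7/8,15/16 } R={ 31/32,1 } — 61/64
step 8: add blue to get brbbbbrb; options L={ 0,1/2,3/4,7/8,15/16,61/64 } R={ 31/32,1 } — 123/128
step 9: add red to get brbbbbrbr; options L={ 0,1/2,3/4,7/8,15/16,61/64 } R={ 123/128,31/32,1 } — 245/256
step 10: add red to get brbbbbrbrr; options L={ 0,1/2,3/4,7/8,15/16,61/64 } R={ 245/256,123/128,31/32,1 } — 489/512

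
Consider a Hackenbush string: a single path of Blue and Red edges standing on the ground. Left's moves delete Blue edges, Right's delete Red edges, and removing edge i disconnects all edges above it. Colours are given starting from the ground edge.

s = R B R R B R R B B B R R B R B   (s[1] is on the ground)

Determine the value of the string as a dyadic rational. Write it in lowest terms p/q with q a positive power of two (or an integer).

Build v(s[:k]) for k = 1..15, string s = R B R R B R R B B B R R B R B.
1 of 15 · R · max L −∞ · min R 0 gives -1
2 of 15 · RB · max L -1 · min R 0 gives -1/2
3 of 15 · RBR · max L -1 · min R -1/2 gives -3/4
4 of 15 · RBRR · max L -1 · min R -3/4 gives -7/8
5 of 15 · RBRRB · max L -7/8 · min R -3/4 gives -13/16
6 of 15 · RBRRBR · max L -7/8 · min R -13/16 gives -27/32
7 of 15 · RBRRBRR · max L -7/8 · min R -27/32 gives -55/64
8 of 15 · RBRRBRRB · max L -55/64 · min R -27/32 gives -109/128
9 of 15 · RBRRBRRBB · max L -109/128 · min R -27/32 gives -217/256
10 of 15 · RBRRBRRBBB · max L -217/256 · min R -27/32 gives -433/512
11 of 15 · RBRRBRRBBBR · max L -217/256 · min R -433/512 gives -867/1024
12 of 15 · RBRRBRRBBBRR · max L -217/256 · min R -867/1024 gives -1735/2048
13 of 15 · RBRRBRRBBBRRB · max L -1735/2048 · min R -867/1024 gives -3469/4096
14 of 15 · RBRRBRRBBBRRBR · max L -1735/2048 · min R -3469/4096 gives -6939/8192
15 of 15 · RBRRBRRBBBRRBRB · max L -6939/8192 · min R -3469/4096 gives -13877/16384

-13877/16384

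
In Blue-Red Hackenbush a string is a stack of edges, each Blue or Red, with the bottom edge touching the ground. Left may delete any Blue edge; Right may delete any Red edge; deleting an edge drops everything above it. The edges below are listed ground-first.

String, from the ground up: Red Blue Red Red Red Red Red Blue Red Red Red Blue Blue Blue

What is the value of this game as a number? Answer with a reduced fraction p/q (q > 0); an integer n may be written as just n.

-8049/8192

1 of 14 · R · max L −∞ · min R 0 = -1
2 of 14 · RB · max L -1 · min R 0 = -1/2
3 of 14 · RBR · max L -1 · min R -1/2 = -3/4
4 of 14 · RBRR · max L -1 · min R -3/4 = -7/8
5 of 14 · RBRRR · max L -1 · min R -7/8 = -15/16
6 of 14 · RBRRRR · max L -1 · min R -15/16 = -31/32
7 of 14 · RBRRRRR · max L -1 · min R -31/32 = -63/64
8 of 14 · RBRRRRRB · max L -63/64 · min R -31/32 = -125/128
9 of 14 · RBRRRRRBR · max L -63/64 · min R -125/128 = -251/256
10 of 14 · RBRRRRRBRR · max L -63/64 · min R -251/256 = -503/512
11 of 14 · RBRRRRRBRRR · max L -63/64 · min R -503/512 = -1007/1024
12 of 14 · RBRRRRRBRRRB · max L -1007/1024 · min R -503/512 = -2013/2048
13 of 14 · RBRRRRRBRRRBB · max L -2013/2048 · min R -503/512 = -4025/4096
14 of 14 · RBRRRRRBRRRBBB · max L -4025/4096 · min R -503/512 = -8049/8192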